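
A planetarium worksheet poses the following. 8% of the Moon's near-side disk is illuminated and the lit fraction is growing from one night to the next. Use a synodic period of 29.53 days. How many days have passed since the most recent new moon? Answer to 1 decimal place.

2.7 days

From f = (1 − cos θ)/2: cos θ = 1 − 2×0.08 = 0.840; arccos → 32.9°.
Waxing ⇒ before full, so θ = 32.9°.
Age = 29.53 × 32.9°/360° ≈ 2.70 days.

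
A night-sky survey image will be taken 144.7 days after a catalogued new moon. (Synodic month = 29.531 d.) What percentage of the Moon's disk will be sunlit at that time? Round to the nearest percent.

144.7 d spans 4 complete synodic months (4 × 29.531 = 118.12 d) plus 26.58 d.
The Moon has covered 26.58/29.531 of its cycle, so θ ≈ 360° × 26.58/29.531 = 324.0°.
With cos θ = 0.809, the lit fraction is (1 − 0.809)/2 ≈ 0.096, so 10%.

10%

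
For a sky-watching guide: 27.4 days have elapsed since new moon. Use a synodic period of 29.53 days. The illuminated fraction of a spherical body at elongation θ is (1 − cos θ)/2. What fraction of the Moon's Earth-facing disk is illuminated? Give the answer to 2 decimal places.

0.05

Elongation θ = 360° × 27.4/29.53 ≈ 334.0°.
Illuminated fraction = (1 − cos 334.0°)/2 = (1 − 0.899)/2 ≈ 0.050.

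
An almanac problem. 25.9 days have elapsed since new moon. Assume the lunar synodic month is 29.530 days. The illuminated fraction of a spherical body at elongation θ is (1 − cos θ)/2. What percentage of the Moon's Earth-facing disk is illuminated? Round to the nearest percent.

14%

Elongation θ = 360° × 25.9/29.530 ≈ 315.7°.
cos 315.7° = 0.716, so f = (1 − 0.716)/2 = 0.142, so 14%.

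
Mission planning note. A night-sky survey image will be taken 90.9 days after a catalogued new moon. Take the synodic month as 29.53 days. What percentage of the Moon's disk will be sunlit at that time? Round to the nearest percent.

Reduce mod P: 90.9 − 3×29.53 = 2.31 d into the current lunation.
Phase angle: θ = 360°·(2.31 d)/(29.53 d) = 28.2°.
Illuminated fraction = (1 − cos 28.2°)/2 = (1 − 0.882)/2 ≈ 0.059, so 6%.

6%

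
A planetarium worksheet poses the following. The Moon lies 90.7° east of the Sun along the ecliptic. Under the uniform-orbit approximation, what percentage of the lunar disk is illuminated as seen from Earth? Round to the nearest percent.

51%

cos 90.7° = (-0.012), so f = (1 − (-0.012))/2 = 0.506, i.e. 51%.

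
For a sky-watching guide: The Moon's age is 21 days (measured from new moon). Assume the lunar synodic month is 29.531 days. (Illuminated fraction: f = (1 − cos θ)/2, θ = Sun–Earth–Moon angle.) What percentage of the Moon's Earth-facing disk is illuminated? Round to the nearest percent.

The Moon has covered 21/29.531 of its cycle, so θ ≈ 360° × 21/29.531 = 256.0°.
With cos θ = (-0.242), the lit fraction is (1 − (-0.242))/2 ≈ 0.621, so 62%.

62%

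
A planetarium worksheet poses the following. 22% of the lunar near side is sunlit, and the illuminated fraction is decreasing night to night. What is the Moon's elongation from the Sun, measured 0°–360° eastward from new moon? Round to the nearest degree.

Invert f = (1 − cos θ)/2 to get cos θ = 1 − 2(0.22) = 0.560, hence θ₀ = arccos 0.560 = 55.9°.
Since the Moon is past full (waning), take the reflex angle: θ = 360° − 55.9° = 304.1°.

304°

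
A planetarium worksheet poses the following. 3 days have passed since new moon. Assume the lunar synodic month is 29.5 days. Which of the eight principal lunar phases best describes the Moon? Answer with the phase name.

waxing crescent

θ ≈ 360° × 3/29.5 = 37°, which falls in the waxing crescent sector.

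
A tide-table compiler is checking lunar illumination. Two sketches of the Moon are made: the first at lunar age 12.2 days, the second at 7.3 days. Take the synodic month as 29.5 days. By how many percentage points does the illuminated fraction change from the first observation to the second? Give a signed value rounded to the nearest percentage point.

θ₁ = 360° × 12.2/29.5 = 148.9°, f₁ = (1 − cos θ₁)/2 = 0.928.
θ₂ = 360° × 7.3/29.5 = 89.1°, f₂ = (1 − cos θ₂)/2 = 0.492.
Change = f₂ − f₁ = -0.436 → -44 percentage points.

-44 percentage points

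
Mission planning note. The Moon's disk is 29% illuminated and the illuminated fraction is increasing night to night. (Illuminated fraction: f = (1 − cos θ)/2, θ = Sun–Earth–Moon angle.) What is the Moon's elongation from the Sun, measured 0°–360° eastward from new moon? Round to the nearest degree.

65°

cos θ = 1 − 2f = 0.420, giving a principal value of 65.2°.
The Moon is waxing (0°–180°), so θ = 65.2° directly.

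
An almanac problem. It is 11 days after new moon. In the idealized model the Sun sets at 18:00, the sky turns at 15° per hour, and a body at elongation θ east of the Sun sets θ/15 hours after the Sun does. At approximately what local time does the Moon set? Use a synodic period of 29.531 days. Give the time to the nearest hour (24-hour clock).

03:00

Elongation θ = 360° × 11/29.531 ≈ 134.1°.
Delay after the Sun = 134.1° / (15°/h) ≈ 8.94 h.
18:00 + 8.94 h ≈ 02:56 → 03:00 to the nearest hour.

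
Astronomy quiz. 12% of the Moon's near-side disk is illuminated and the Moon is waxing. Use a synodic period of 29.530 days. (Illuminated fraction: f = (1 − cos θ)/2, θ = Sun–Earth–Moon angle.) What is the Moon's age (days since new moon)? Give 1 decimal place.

3.3 days

From f = (1 − cos θ)/2: cos θ = 1 − 2×0.12 = 0.760; arccos → 40.5°.
Before full moon the principal value applies: θ = 40.5°.
At 360°/29.530 d per day, 40.5° corresponds to 3.33 days.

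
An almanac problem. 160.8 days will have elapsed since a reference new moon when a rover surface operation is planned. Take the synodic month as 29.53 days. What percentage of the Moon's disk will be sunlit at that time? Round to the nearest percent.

160.8/29.53 = 5.445 lunations, so 5 complete cycles and 13.15 d into the next.
Elongation θ = 360° × 13.15/29.53 ≈ 160.3°.
With cos θ = (-0.942), the lit fraction is (1 − (-0.942))/2 ≈ 0.971, so 97%.

97%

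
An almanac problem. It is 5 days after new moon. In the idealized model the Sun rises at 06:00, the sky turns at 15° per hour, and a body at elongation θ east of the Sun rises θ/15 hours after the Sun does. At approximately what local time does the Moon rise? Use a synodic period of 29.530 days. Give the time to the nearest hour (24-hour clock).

Phase angle: θ = 360°·(5 d)/(29.530 d) = 61.0°.
The Moon trails the Sun by θ/15 = 61.0/15 ≈ 4.06 hours.
06:00 + 4.06 h ≈ 10:04 → 10:00 to the nearest hour.

10:00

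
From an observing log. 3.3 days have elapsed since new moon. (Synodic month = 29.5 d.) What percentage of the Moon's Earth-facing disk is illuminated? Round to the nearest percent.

Elongation θ = 360° × 3.3/29.5 ≈ 40.3°.
cos 40.3° = 0.763, so f = (1 − 0.763)/2 = 0.119, so 12%.

12%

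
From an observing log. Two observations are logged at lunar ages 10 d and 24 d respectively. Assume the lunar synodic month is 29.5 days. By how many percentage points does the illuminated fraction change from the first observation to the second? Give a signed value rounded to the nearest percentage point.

First observation: θ = 360°·10/29.5 = 122.0°, so f = 0.765.
Second observation: θ = 292.9°, f = 0.306.
Δf = 0.306 − 0.765 = -0.460, i.e. -46 pp.

-46 percentage points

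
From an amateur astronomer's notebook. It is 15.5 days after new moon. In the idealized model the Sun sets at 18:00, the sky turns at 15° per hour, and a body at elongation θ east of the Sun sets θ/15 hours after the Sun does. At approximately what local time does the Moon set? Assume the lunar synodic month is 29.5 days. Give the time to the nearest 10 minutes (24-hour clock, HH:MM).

06:40

The Moon has covered 15.5/29.5 of its cycle, so θ ≈ 360° × 15.5/29.5 = 189.2°.
The Moon trails the Sun by θ/15 = 189.2/15 ≈ 12.61 hours.
18:00 + 12.610 h ≈ 06:37 → 06:40 to the nearest ten minutes.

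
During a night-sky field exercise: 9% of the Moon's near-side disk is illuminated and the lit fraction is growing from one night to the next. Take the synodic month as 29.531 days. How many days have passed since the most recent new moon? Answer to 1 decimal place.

2.9 days

cos θ = 1 − 2f = 0.820, giving a principal value of 34.9°.
Waxing ⇒ before full, so θ = 34.9°.
At 360°/29.531 d per day, 34.9° corresponds to 2.86 days.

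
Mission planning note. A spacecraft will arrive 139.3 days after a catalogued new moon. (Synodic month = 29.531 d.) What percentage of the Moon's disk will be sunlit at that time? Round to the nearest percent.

139.3 d spans 4 complete synodic months (4 × 29.531 = 118.12 d) plus 21.18 d.
Elongation θ = 360° × 21.18/29.531 ≈ 258.1°.
cos 258.1° = (-0.205), so f = (1 − (-0.205))/2 = 0.603, so 60%.

60%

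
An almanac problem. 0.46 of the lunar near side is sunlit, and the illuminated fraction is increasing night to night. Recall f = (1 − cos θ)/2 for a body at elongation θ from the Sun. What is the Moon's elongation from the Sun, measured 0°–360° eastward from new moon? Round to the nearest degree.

85°

cos θ = 1 − 2f = 0.080, giving a principal value of 85.4°.
The Moon is waxing (0°–180°), so θ = 85.4° directly.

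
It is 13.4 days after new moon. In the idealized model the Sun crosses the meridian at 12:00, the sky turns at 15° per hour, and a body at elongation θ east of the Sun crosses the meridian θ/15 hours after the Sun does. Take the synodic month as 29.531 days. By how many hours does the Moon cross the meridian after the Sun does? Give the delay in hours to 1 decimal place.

10.9 h

The Moon has covered 13.4/29.531 of its cycle, so θ ≈ 360° × 13.4/29.531 = 163.4°.
Delay after the Sun = 163.4° / (15°/h) ≈ 10.89 h.
So the Moon crosses the meridian 10.89 h after the Sun.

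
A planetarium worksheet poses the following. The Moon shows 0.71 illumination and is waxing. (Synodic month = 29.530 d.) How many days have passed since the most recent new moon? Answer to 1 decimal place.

Invert f = (1 − cos θ)/2 to get cos θ = 1 − 2(0.71) = -0.420, hence θ₀ = arccos -0.420 = 114.8°.
Before full moon the principal value applies: θ = 114.8°.
That fraction of the synodic month is 114.8/360 × 29.530 d ≈ 9.42 d.

9.4 days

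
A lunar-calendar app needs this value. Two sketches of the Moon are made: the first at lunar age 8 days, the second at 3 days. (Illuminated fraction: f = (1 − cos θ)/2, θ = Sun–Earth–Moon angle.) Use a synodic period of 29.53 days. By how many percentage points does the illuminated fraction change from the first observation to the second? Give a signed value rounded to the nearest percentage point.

θ₁ = 360° × 8/29.53 = 97.5°, f₁ = (1 − cos θ₁)/2 = 0.566.
θ₂ = 360° × 3/29.53 = 36.6°, f₂ = (1 − cos θ₂)/2 = 0.098.
Change = f₂ − f₁ = -0.467 → -47 percentage points.

-47 pp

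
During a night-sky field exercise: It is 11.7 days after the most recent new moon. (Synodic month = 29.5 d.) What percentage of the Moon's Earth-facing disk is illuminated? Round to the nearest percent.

90%

Elongation θ = 360° × 11.7/29.5 ≈ 142.8°.
With cos θ = (-0.796), the lit fraction is (1 − (-0.796))/2 ≈ 0.898, so 90%.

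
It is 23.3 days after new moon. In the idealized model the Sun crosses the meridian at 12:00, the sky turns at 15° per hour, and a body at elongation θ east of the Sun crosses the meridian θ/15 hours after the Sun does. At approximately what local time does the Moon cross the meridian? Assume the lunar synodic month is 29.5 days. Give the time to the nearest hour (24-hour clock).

Elongation θ = 360° × 23.3/29.5 ≈ 284.3°.
Delay after the Sun = 284.3° / (15°/h) ≈ 18.96 h.
12:00 + 18.96 h ≈ 06:57 → 07:00 to the nearest hour.

07:00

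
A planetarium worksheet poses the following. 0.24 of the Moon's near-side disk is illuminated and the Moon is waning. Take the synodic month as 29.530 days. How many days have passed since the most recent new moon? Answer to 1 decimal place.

From f = (1 − cos θ)/2: cos θ = 1 − 2×0.24 = 0.520; arccos → 58.7°.
Waning ⇒ past full, so θ = 360° − 58.7° = 301.3°.
Age = 29.530 × 301.3°/360° ≈ 24.72 days.

24.7 days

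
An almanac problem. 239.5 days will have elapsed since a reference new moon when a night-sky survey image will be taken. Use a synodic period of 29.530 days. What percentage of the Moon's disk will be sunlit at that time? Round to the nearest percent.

12%

Reduce mod P: 239.5 − 8×29.530 = 3.26 d into the current lunation.
The Moon has covered 3.26/29.530 of its cycle, so θ ≈ 360° × 3.26/29.530 = 39.7°.
With cos θ = 0.769, the lit fraction is (1 − 0.769)/2 ≈ 0.116, so 12%.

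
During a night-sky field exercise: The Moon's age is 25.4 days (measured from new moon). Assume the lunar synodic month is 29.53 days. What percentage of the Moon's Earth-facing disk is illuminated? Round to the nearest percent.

Elongation θ = 360° × 25.4/29.53 ≈ 309.7°.
Illuminated fraction = (1 − cos 309.7°)/2 = (1 − 0.638)/2 ≈ 0.181, so 18%.

18%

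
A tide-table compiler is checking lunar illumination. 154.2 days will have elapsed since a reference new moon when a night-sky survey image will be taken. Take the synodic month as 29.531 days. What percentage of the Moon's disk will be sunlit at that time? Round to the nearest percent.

154.2/29.531 = 5.222 lunations, so 5 complete cycles and 6.54 d into the next.
Elongation θ = 360° × 6.54/29.531 ≈ 79.8°.
cos 79.8° = 0.177, so f = (1 − 0.177)/2 = 0.411, so 41%.

41%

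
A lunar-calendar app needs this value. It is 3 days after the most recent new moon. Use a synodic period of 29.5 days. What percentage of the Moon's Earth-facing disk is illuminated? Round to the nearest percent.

Phase angle: θ = 360°·(3 d)/(29.5 d) = 36.6°.
Illuminated fraction = (1 − cos 36.6°)/2 = (1 − 0.803)/2 ≈ 0.099, so 10%.

10%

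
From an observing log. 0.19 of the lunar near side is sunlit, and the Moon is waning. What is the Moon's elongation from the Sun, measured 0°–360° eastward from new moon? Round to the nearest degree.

Invert f = (1 − cos θ)/2 to get cos θ = 1 − 2(0.19) = 0.620, hence θ₀ = arccos 0.620 = 51.7°.
Waning ⇒ past full, so θ = 360° − 51.7° = 308.3°.

308°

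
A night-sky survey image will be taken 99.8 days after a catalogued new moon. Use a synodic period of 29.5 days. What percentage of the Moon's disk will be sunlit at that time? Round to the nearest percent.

87%

Reduce mod P: 99.8 − 3×29.5 = 11.30 d into the current lunation.
The Moon has covered 11.30/29.5 of its cycle, so θ ≈ 360° × 11.30/29.5 = 137.9°.
Illuminated fraction = (1 − cos 137.9°)/2 = (1 − (-0.742))/2 ≈ 0.871, so 87%.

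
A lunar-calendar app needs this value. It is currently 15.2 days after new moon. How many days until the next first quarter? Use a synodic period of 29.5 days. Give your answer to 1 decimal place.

First quarter occurs at elongation 90°, i.e. at age 29.5 × 90/360 = 7.375 d.
Already past this cycle's first quarter; the next is at 7.375 + 29.5 = 36.875 d, so 36.875 − 15.2 = 21.675 days.

21.7 days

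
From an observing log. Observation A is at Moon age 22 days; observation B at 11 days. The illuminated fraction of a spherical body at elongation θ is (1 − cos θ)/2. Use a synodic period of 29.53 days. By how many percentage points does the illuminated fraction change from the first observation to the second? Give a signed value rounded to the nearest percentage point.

θ₁ = 360° × 22/29.53 = 268.2°, f₁ = (1 − cos θ₁)/2 = 0.516.
θ₂ = 360° × 11/29.53 = 134.1°, f₂ = (1 − cos θ₂)/2 = 0.848.
Change = f₂ − f₁ = +0.332 → +33 percentage points.

+33 percentage points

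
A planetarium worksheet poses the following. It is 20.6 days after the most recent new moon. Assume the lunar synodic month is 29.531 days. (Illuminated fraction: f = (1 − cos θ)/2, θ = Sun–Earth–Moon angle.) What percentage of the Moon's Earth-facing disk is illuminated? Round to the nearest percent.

66%

Phase angle: θ = 360°·(20.6 d)/(29.531 d) = 251.1°.
Illuminated fraction = (1 − cos 251.1°)/2 = (1 − (-0.323))/2 ≈ 0.662, so 66%.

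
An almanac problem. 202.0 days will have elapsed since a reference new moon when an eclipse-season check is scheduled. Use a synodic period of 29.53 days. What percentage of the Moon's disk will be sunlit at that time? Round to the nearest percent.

23%

202.0 d spans 6 complete synodic months (6 × 29.53 = 177.18 d) plus 24.82 d.
Elongation θ = 360° × 24.82/29.53 ≈ 302.6°.
Illuminated fraction = (1 − cos 302.6°)/2 = (1 − 0.538)/2 ≈ 0.231, so 23%.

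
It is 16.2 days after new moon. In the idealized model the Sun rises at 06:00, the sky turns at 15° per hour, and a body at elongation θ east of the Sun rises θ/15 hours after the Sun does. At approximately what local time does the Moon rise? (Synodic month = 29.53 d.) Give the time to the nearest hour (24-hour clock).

19:00

The Moon has covered 16.2/29.53 of its cycle, so θ ≈ 360° × 16.2/29.53 = 197.5°.
Delay after the Sun = 197.5° / (15°/h) ≈ 13.17 h.
06:00 + 13.17 h ≈ 19:10 → 19:00 to the nearest hour.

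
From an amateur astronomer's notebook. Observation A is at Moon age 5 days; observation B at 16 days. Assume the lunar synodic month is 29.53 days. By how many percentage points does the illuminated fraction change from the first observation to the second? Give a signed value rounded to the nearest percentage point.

First observation: θ = 360°·5/29.53 = 61.0°, so f = 0.257.
Second observation: θ = 195.1°, f = 0.983.
Δf = 0.983 − 0.257 = +0.726, i.e. +73 pp.

+73 percentage points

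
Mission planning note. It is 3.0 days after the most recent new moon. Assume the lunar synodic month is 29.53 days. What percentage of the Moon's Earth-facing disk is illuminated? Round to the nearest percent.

10%

Elongation θ = 360° × 3.0/29.53 ≈ 36.6°.
Illuminated fraction = (1 − cos 36.6°)/2 = (1 − 0.803)/2 ≈ 0.098, so 10%.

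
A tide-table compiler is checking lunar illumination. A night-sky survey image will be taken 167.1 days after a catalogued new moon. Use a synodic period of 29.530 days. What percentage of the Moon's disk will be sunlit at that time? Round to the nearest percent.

77%

167.1 d spans 5 complete synodic months (5 × 29.530 = 147.65 d) plus 19.45 d.
Phase angle: θ = 360°·(19.45 d)/(29.530 d) = 237.1°.
cos 237.1° = (-0.543), so f = (1 − (-0.543))/2 = 0.771, so 77%.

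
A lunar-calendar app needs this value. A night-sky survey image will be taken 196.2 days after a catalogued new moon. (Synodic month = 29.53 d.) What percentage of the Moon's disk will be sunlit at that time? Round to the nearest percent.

81%

Reduce mod P: 196.2 − 6×29.53 = 19.02 d into the current lunation.
Elongation θ = 360° × 19.02/29.53 ≈ 231.9°.
cos 231.9° = (-0.617), so f = (1 − (-0.617))/2 = 0.809, so 81%.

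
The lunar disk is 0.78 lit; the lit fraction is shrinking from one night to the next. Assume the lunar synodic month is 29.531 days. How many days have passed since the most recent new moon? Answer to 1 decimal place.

19.4 days

Invert f = (1 − cos θ)/2 to get cos θ = 1 − 2(0.78) = -0.560, hence θ₀ = arccos -0.560 = 124.1°.
A waning Moon lies in 180°–360°, so θ = 360° − 124.1° = 235.9°.
Age = 29.531 × 235.9°/360° ≈ 19.35 days.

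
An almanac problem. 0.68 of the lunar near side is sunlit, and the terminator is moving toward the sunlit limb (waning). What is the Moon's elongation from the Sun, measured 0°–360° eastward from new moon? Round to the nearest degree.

From f = (1 − cos θ)/2: cos θ = 1 − 2×0.68 = -0.360; arccos → 111.1°.
Waning ⇒ past full, so θ = 360° − 111.1° = 248.9°.

249°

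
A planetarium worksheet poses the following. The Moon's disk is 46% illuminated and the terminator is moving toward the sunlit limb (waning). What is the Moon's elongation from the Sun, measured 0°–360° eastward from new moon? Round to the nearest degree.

cos θ = 1 − 2f = 0.080, giving a principal value of 85.4°.
Waning ⇒ past full, so θ = 360° − 85.4° = 274.6°.

275°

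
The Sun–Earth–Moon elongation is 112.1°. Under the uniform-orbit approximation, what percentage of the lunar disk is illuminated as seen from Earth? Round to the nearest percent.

f = (1 − cos 112.1°)/2 = (1 − (-0.376))/2 ≈ 0.688, i.e. 69%.

69%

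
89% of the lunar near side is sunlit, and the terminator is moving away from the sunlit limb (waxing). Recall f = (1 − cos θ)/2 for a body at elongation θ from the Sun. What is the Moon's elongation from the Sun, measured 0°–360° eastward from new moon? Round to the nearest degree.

141°

Invert f = (1 − cos θ)/2 to get cos θ = 1 − 2(0.89) = -0.780, hence θ₀ = arccos -0.780 = 141.3°.
Waxing ⇒ before full, so θ = 141.3°.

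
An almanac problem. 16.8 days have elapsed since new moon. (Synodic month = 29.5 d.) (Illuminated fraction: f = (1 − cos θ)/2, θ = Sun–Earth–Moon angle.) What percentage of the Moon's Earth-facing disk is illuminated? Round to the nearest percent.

Phase angle: θ = 360°·(16.8 d)/(29.5 d) = 205.0°.
Illuminated fraction = (1 − cos 205.0°)/2 = (1 − (-0.906))/2 ≈ 0.953, so 95%.

95%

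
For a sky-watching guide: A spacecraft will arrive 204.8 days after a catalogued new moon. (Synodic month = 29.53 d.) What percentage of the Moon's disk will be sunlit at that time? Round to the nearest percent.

204.8/29.53 = 6.935 lunations, so 6 complete cycles and 27.62 d into the next.
Phase angle: θ = 360°·(27.62 d)/(29.53 d) = 336.7°.
cos 336.7° = 0.919, so f = (1 − 0.919)/2 = 0.041, so 4%.

4%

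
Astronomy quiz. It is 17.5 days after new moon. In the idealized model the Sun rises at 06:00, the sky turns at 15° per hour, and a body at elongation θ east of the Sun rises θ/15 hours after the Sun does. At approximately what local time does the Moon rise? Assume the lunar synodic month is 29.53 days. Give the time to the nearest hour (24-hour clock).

The Moon has covered 17.5/29.53 of its cycle, so θ ≈ 360° × 17.5/29.53 = 213.3°.
At 15° of sky rotation per hour, 213.3° corresponds to a 14.22 h lag.
06:00 + 14.22 h ≈ 20:13 → 20:00 to the nearest hour.

20:00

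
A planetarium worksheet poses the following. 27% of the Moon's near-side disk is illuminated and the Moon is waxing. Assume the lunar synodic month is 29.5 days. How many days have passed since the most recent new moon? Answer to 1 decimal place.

Invert f = (1 − cos θ)/2 to get cos θ = 1 − 2(0.27) = 0.460, hence θ₀ = arccos 0.460 = 62.6°.
The Moon is waxing (0°–180°), so θ = 62.6° directly.
Age = 29.5 × 62.6°/360° ≈ 5.13 days.

5.1 days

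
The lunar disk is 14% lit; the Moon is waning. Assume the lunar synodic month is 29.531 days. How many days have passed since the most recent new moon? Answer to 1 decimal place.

25.9 days

From f = (1 − cos θ)/2: cos θ = 1 − 2×0.14 = 0.720; arccos → 43.9°.
Since the Moon is past full (waning), take the reflex angle: θ = 360° − 43.9° = 316.1°.
That fraction of the synodic month is 316.1/360 × 29.531 d ≈ 25.93 d.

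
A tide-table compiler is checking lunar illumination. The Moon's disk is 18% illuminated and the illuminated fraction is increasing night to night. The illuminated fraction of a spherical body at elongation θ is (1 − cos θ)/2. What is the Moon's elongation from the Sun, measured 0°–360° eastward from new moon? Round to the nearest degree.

50°

Invert f = (1 − cos θ)/2 to get cos θ = 1 − 2(0.18) = 0.640, hence θ₀ = arccos 0.640 = 50.2°.
Before full moon the principal value applies: θ = 50.2°.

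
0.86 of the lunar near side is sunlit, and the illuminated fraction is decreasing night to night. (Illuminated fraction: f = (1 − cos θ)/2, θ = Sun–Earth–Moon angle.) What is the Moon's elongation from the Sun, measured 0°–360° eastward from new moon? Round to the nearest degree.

cos θ = 1 − 2f = -0.720, giving a principal value of 136.1°.
A waning Moon lies in 180°–360°, so θ = 360° − 136.1° = 223.9°.

224°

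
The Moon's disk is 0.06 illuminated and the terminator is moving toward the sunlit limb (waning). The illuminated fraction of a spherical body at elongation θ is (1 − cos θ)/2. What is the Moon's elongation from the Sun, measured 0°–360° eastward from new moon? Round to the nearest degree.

Invert f = (1 − cos θ)/2 to get cos θ = 1 − 2(0.06) = 0.880, hence θ₀ = arccos 0.880 = 28.4°.
Since the Moon is past full (waning), take the reflex angle: θ = 360° − 28.4° = 331.6°.

332°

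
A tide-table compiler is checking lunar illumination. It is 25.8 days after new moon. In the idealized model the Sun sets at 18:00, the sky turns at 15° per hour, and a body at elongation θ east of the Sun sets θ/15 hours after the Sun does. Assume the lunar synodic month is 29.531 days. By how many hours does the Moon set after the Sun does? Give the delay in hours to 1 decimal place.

Elongation θ = 360° × 25.8/29.531 ≈ 314.5°.
At 15° of sky rotation per hour, 314.5° corresponds to a 20.97 h lag.
So the Moon sets 20.97 h after the Sun.

21.0 h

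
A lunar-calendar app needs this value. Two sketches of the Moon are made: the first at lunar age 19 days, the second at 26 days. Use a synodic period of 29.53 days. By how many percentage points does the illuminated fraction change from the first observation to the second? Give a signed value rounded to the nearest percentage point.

-68 pp

First observation: θ = 360°·19/29.53 = 231.6°, so f = 0.810.
Second observation: θ = 317.0°, f = 0.135.
Δf = 0.135 − 0.810 = -0.676, i.e. -68 pp.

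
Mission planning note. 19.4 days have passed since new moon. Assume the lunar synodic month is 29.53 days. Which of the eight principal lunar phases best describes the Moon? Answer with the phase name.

waning gibbous

At 19.4/29.53 of the cycle, θ ≈ 237° — the waning gibbous range.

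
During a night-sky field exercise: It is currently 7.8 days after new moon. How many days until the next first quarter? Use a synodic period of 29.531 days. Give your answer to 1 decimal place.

First quarter occurs at elongation 90°, i.e. at age 29.531 × 90/360 = 7.383 d.
This lunation's first quarter (7.383 d) has passed, so add one period: 36.914 − 7.8 = 29.114 days.

29.1 days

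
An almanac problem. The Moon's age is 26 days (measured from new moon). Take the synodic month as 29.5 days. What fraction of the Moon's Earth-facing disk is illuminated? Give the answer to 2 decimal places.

The Moon has covered 26/29.5 of its cycle, so θ ≈ 360° × 26/29.5 = 317.3°.
cos 317.3° = 0.735, so f = (1 − 0.735)/2 = 0.133.

0.13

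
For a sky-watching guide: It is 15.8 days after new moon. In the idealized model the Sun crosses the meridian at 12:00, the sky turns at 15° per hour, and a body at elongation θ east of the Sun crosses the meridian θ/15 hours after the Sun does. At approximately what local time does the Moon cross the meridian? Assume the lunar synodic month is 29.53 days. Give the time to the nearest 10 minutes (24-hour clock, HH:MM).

The Moon has covered 15.8/29.53 of its cycle, so θ ≈ 360° × 15.8/29.53 = 192.6°.
The Moon trails the Sun by θ/15 = 192.6/15 ≈ 12.84 hours.
12:00 + 12.841 h ≈ 00:50 → 00:50 to the nearest ten minutes.

00:50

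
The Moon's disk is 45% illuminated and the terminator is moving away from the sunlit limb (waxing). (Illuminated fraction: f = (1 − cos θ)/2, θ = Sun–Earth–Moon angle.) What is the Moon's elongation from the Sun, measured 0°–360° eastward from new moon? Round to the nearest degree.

84°

From f = (1 − cos θ)/2: cos θ = 1 − 2×0.45 = 0.100; arccos → 84.3°.
Before full moon the principal value applies: θ = 84.3°.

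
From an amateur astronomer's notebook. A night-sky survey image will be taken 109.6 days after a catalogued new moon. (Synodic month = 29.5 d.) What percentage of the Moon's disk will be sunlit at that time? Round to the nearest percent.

109.6 d spans 3 complete synodic months (3 × 29.5 = 88.50 d) plus 21.10 d.
Elongation θ = 360° × 21.10/29.5 ≈ 257.5°.
cos 257.5° = (-0.217), so f = (1 − (-0.217))/2 = 0.608, so 61%.

61%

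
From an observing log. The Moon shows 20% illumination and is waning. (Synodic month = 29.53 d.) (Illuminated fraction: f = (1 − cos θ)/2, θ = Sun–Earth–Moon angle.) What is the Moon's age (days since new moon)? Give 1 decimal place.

From f = (1 − cos θ)/2: cos θ = 1 − 2×0.20 = 0.600; arccos → 53.1°.
Waning ⇒ past full, so θ = 360° − 53.1° = 306.9°.
That fraction of the synodic month is 306.9/360 × 29.53 d ≈ 25.17 d.

25.2 days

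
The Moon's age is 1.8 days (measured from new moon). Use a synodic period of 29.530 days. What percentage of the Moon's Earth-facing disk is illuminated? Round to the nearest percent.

The Moon has covered 1.8/29.530 of its cycle, so θ ≈ 360° × 1.8/29.530 = 21.9°.
cos 21.9° = 0.928, so f = (1 − 0.928)/2 = 0.036, so 4%.

4%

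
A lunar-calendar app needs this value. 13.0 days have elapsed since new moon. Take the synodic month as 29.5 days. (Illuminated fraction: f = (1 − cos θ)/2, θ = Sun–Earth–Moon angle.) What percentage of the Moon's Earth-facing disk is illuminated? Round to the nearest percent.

The Moon has covered 13.0/29.5 of its cycle, so θ ≈ 360° × 13.0/29.5 = 158.6°.
With cos θ = (-0.931), the lit fraction is (1 − (-0.931))/2 ≈ 0.966, so 97%.

97%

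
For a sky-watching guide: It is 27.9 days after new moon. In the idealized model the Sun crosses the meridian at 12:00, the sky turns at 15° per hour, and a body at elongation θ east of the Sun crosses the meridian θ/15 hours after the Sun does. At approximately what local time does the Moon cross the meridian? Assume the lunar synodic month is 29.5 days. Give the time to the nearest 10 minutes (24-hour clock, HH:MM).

10:40

The Moon has covered 27.9/29.5 of its cycle, so θ ≈ 360° × 27.9/29.5 = 340.5°.
The Moon trails the Sun by θ/15 = 340.5/15 ≈ 22.70 hours.
12:00 + 22.698 h ≈ 10:42 → 10:40 to the nearest ten minutes.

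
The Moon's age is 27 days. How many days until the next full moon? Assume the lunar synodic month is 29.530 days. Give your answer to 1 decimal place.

17.3 days

Full moon is 0.5 of the way through the cycle: age 0.5 × 29.530 = 14.765 d.
Already past this cycle's full moon; the next is at 14.765 + 29.530 = 44.295 d, so 44.295 − 27 = 17.295 days.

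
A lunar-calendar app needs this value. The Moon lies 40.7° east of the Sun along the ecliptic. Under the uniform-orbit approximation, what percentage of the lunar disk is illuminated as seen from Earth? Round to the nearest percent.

12%

Half-versine of 40.7°: (1 − 0.758)/2 = 0.121, i.e. 12%.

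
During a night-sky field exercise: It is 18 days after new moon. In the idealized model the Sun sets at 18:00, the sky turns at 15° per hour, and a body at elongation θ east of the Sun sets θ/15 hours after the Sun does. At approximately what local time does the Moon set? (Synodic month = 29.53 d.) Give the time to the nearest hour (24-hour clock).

Elongation θ = 360° × 18/29.53 ≈ 219.4°.
Delay after the Sun = 219.4° / (15°/h) ≈ 14.63 h.
18:00 + 14.63 h ≈ 08:38 → 09:00 to the nearest hour.

09:00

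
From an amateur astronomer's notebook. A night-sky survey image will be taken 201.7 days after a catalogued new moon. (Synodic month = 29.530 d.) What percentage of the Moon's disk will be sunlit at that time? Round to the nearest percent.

201.7/29.530 = 6.830 lunations, so 6 complete cycles and 24.52 d into the next.
Phase angle: θ = 360°·(24.52 d)/(29.530 d) = 298.9°.
cos 298.9° = 0.484, so f = (1 − 0.484)/2 = 0.258, so 26%.

26%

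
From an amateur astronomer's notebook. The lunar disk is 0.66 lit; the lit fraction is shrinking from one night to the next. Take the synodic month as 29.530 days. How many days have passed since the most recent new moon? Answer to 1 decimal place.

20.6 days

Invert f = (1 − cos θ)/2 to get cos θ = 1 − 2(0.66) = -0.320, hence θ₀ = arccos -0.320 = 108.7°.
Waning ⇒ past full, so θ = 360° − 108.7° = 251.3°.
Age = 29.530 × 251.3°/360° ≈ 20.62 days.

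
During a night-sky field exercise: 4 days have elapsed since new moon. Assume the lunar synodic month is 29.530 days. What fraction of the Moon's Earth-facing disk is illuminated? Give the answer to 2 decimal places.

0.17

The Moon has covered 4/29.530 of its cycle, so θ ≈ 360° × 4/29.530 = 48.8°.
With cos θ = 0.659, the lit fraction is (1 − 0.659)/2 ≈ 0.170.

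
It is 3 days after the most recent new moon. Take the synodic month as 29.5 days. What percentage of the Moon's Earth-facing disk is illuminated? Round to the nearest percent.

10%

Elongation θ = 360° × 3/29.5 ≈ 36.6°.
cos 36.6° = 0.803, so f = (1 − 0.803)/2 = 0.099, so 10%.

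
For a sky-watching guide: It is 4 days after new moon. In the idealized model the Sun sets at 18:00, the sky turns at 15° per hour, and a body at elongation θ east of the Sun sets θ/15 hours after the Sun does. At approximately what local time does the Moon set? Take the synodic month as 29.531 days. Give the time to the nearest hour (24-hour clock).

Elongation θ = 360° × 4/29.531 ≈ 48.8°.
Delay after the Sun = 48.8° / (15°/h) ≈ 3.25 h.
18:00 + 3.25 h ≈ 21:15 → 21:00 to the nearest hour.

21:00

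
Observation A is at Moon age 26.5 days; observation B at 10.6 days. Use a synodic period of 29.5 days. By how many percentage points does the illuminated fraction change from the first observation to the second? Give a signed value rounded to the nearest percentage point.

θ₁ = 360° × 26.5/29.5 = 323.4°, f₁ = (1 − cos θ₁)/2 = 0.099.
θ₂ = 360° × 10.6/29.5 = 129.4°, f₂ = (1 − cos θ₂)/2 = 0.817.
Change = f₂ − f₁ = +0.718 → +72 percentage points.

+72 pp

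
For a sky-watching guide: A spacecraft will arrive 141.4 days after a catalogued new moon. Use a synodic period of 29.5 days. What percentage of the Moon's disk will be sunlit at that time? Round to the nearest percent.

141.4/29.5 = 4.793 lunations, so 4 complete cycles and 23.40 d into the next.
Elongation θ = 360° × 23.40/29.5 ≈ 285.6°.
cos 285.6° = 0.268, so f = (1 − 0.268)/2 = 0.366, so 37%.

37%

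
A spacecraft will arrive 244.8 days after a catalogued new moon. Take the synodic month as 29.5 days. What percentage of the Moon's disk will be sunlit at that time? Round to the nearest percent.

244.8/29.5 = 8.298 lunations, so 8 complete cycles and 8.80 d into the next.
Phase angle: θ = 360°·(8.80 d)/(29.5 d) = 107.4°.
Illuminated fraction = (1 − cos 107.4°)/2 = (1 − (-0.299))/2 ≈ 0.649, so 65%.

65%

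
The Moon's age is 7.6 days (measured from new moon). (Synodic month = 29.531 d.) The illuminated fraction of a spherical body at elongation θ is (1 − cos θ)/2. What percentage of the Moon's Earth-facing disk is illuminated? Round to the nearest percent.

52%

The Moon has covered 7.6/29.531 of its cycle, so θ ≈ 360° × 7.6/29.531 = 92.6°.
cos 92.6° = (-0.046), so f = (1 − (-0.046))/2 = 0.523, so 52%.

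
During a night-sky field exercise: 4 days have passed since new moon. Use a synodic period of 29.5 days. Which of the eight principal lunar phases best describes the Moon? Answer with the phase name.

At 4/29.5 of the cycle, θ ≈ 49° — the waxing crescent range.

waxing crescent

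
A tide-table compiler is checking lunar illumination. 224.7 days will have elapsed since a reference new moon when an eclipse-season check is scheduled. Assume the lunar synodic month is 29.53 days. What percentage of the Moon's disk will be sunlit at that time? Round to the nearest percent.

89%

Reduce mod P: 224.7 − 7×29.53 = 17.99 d into the current lunation.
Elongation θ = 360° × 17.99/29.53 ≈ 219.3°.
cos 219.3° = (-0.774), so f = (1 − (-0.774))/2 = 0.887, so 89%.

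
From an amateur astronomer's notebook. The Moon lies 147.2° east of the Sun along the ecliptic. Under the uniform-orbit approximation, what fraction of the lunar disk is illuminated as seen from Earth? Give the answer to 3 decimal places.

0.920

cos 147.2° = (-0.841), so f = (1 − (-0.841))/2 = 0.920.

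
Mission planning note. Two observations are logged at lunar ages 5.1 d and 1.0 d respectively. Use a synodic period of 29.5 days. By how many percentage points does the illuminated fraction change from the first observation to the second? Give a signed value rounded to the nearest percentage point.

First observation: θ = 360°·5.1/29.5 = 62.2°, so f = 0.267.
Second observation: θ = 12.2°, f = 0.011.
Δf = 0.011 − 0.267 = -0.256, i.e. -26 pp.

-26 pp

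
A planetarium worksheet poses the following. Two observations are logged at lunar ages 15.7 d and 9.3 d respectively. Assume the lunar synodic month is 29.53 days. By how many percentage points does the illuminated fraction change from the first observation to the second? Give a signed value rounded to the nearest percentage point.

θ₁ = 360° × 15.7/29.53 = 191.4°, f₁ = (1 − cos θ₁)/2 = 0.990.
θ₂ = 360° × 9.3/29.53 = 113.4°, f₂ = (1 − cos θ₂)/2 = 0.698.
Change = f₂ − f₁ = -0.292 → -29 percentage points.

-29 percentage points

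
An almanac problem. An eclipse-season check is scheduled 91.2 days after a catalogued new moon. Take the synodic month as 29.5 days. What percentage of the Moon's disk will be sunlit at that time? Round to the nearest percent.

Reduce mod P: 91.2 − 3×29.5 = 2.70 d into the current lunation.
Elongation θ = 360° × 2.70/29.5 ≈ 32.9°.
cos 32.9° = 0.839, so f = (1 − 0.839)/2 = 0.080, so 8%.

8%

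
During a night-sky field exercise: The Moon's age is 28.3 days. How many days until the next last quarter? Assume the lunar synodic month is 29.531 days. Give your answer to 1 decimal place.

Last quarter occurs at elongation 270°, i.e. at age 29.531 × 270/360 = 22.148 d.
This lunation's last quarter (22.148 d) has passed, so add one period: 51.679 − 28.3 = 23.379 days.

23.4 days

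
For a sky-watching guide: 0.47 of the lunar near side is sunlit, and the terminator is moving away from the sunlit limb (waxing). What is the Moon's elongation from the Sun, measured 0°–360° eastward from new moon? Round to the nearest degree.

87°

cos θ = 1 − 2f = 0.060, giving a principal value of 86.6°.
The Moon is waxing (0°–180°), so θ = 86.6° directly.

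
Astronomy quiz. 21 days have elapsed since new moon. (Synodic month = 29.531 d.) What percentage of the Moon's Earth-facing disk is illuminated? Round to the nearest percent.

62%

Phase angle: θ = 360°·(21 d)/(29.531 d) = 256.0°.
Illuminated fraction = (1 − cos 256.0°)/2 = (1 − (-0.242))/2 ≈ 0.621, so 62%.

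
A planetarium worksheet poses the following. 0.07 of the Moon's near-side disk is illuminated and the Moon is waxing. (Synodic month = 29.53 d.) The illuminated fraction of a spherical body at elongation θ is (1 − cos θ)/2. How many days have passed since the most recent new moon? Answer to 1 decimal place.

2.5 days

From f = (1 − cos θ)/2: cos θ = 1 − 2×0.07 = 0.860; arccos → 30.7°.
Before full moon the principal value applies: θ = 30.7°.
That fraction of the synodic month is 30.7/360 × 29.53 d ≈ 2.52 d.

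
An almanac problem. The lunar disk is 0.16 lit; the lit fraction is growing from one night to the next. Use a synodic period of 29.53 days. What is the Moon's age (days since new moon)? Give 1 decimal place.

3.9 days

cos θ = 1 − 2f = 0.680, giving a principal value of 47.2°.
Before full moon the principal value applies: θ = 47.2°.
At 360°/29.53 d per day, 47.2° corresponds to 3.87 days.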